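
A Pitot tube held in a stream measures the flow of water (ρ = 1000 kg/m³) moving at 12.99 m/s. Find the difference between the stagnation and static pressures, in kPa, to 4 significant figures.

84.37 kPa

At the stagnation point the flow is brought to rest, so Bernoulli gives P_stag − P_static = ½ρv².
ΔP = ½·1000·12.99² = 84370 Pa.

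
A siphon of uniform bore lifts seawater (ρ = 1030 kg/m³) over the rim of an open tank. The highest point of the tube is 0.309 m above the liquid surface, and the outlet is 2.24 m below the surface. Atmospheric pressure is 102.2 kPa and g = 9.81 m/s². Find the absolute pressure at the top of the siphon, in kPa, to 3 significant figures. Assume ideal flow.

From the surface to the outlet (both open to atmosphere, surface at rest): v = √(2g·h_out) = √(2·9.81·2.24) = 6.63 m/s.
With constant cross-section the crest speed equals v; applying Bernoulli from the surface up to the crest, P_top = P_atm − ½ρv² − ρg·h_top.
P_top = 102200 − ½·1030·6.63² − 1030·9.81·0.309 = 76400 Pa.

76.4 kPa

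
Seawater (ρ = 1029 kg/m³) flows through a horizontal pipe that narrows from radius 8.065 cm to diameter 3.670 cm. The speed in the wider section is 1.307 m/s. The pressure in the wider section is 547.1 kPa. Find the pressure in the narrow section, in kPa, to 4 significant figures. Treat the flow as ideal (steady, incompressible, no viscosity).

P₂ = 220.0 kPa

The volume flow rate is constant, so v₂ = (A₁/A₂)v₁ = (204.3/10.58)·1.307 = 25.25 m/s.
Along the horizontal streamline, P + ½ρv² is constant.
P₂ = P₁ − ½ρ(v₂² − v₁²) = 547100 − ½·1029·(25.25² − 1.307²) = 547100 − 327100 = 220000 Pa.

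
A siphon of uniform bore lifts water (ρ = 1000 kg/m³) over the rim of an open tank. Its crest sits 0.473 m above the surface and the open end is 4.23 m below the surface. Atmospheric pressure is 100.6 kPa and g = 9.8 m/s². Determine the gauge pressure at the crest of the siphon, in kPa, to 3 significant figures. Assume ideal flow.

The outlet speed comes from Torricelli: v = √(2g·4.23) = 9.11 m/s.
The bore is uniform, so the speed at the crest is the same v. Bernoulli surface→crest: P_atm = P_top + ½ρv² + ρg·h_top.
P_top = 100600 − ½·1000·9.11² − 1000·9.8·0.473 = 54500 Pa. So P_gauge = P_top − P_atm = -46100 Pa.

-46.1 kPa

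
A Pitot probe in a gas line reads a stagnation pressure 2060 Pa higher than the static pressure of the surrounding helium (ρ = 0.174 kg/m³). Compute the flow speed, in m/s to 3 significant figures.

v ≈ 154 m/s

At the stagnation point the flow is brought to rest, so Bernoulli gives P_stag − P_static = ½ρv².
v = √(2ΔP/ρ) = √(2·2060/0.174) = 154 m/s.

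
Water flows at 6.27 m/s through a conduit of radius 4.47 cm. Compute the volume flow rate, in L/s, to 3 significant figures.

Q = A·v = 0.00628 m² × 6.27 m/s = 0.0394 m³/s.
Converting: 0.0394 m³/s × 1000 = 39.4 L/s.

Q = 39.4 L/s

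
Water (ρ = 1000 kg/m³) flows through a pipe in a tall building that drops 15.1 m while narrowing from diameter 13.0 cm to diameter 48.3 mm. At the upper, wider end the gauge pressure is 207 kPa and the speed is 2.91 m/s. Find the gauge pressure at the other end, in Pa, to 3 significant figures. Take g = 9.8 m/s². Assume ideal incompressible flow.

By continuity, v₂ = v₁·A₁/A₂ = 2.91·(133/18.3) = 21.1 m/s.
Bernoulli: P₁ + ½ρv₁² + ρg h₁ = P₂ + ½ρv₂² + ρg h₂, so P₂ = P₁ + ½ρ(v₁² − v₂²) − ρg(h₂ − h₁).
P₂ = 207000 + ½·1000·(2.91² − 21.1²) − 1000·9.8·(−15.1) = 207000 + (-218000) − (-148000) = 137000 Pa.

P₂ ≈ 137000 Pa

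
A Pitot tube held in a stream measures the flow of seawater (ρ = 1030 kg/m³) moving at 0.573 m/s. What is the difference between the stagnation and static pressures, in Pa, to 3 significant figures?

The dynamic pressure equals the rise in static pressure at the stagnation point: ΔP = ½ρv².
ΔP = ½·1030·0.573² = 169 Pa.

ΔP ≈ 169 Pa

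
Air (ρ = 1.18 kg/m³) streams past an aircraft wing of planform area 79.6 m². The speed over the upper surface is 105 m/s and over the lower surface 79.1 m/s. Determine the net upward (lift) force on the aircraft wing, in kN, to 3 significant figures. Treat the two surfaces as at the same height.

224 kN

With equal heights on the two surfaces, Bernoulli gives P_lower − P_upper = ½ρ(v_upper² − v_lower²).
ΔP = ½·1.18·(105² − 79.1²) = 2810 Pa.
Lift = ΔP · A = 2810 × 79.6 = 224000 N.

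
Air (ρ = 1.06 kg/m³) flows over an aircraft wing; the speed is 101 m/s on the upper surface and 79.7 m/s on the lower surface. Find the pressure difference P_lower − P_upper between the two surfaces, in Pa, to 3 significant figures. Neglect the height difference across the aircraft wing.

The pressure is lower where the speed is higher: ΔP = ½ρ(v_up² − v_low²).
ΔP = ½·1.06·(101² − 79.7²) = 2040 Pa.

2040 Pa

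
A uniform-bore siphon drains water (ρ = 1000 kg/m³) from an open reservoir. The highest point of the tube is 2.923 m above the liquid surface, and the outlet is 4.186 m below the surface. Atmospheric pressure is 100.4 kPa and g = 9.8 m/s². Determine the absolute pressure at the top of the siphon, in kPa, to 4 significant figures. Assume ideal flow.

From the surface to the outlet (both open to atmosphere, surface at rest): v = √(2g·h_out) = √(2·9.8·4.186) = 9.058 m/s.
With constant cross-section the crest speed equals v; applying Bernoulli from the surface up to the crest, P_top = P_atm − ½ρv² − ρg·h_top.
P_top = 100400 − ½·1000·9.058² − 1000·9.8·2.923 = 30730 Pa.

P_top = 30.73 kPa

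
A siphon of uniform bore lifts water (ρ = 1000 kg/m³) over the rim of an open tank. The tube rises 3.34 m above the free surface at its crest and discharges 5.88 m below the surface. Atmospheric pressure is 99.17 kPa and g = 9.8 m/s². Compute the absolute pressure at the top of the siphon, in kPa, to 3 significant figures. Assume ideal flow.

P_top ≈ 8.81 kPa

The outlet speed comes from Torricelli: v = √(2g·5.88) = 10.7 m/s.
Continuity keeps v the same throughout the tube; from surface to crest, P_atm + 0 = P_top + ½ρv² + ρg·h_top.
P_top = 99170 − ½·1000·10.7² − 1000·9.8·3.34 = 8810 Pa.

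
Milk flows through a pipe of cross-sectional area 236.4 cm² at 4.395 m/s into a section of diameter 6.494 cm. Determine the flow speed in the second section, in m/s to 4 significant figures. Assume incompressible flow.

Continuity gives A₁v₁ = A₂v₂, so v₂ = (236.4 cm²)/(33.12 cm²) × 4.395 m/s = 31.37 m/s.

v₂ ≈ 31.37 m/s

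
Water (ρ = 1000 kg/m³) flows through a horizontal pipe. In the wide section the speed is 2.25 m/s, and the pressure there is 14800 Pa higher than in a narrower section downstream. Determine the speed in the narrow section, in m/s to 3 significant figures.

v₂ = 5.89 m/s

With h₁ = h₂, rearranging Bernoulli gives v₂ = √(v₁² + 2ΔP/ρ).
v₂ = √(2.25² + 2·14800/1000) = √(5.06 + 29.6) = 5.89 m/s.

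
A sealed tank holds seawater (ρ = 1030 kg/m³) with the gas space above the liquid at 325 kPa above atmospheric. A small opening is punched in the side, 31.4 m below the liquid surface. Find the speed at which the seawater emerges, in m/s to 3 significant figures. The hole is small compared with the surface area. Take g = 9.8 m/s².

v ≈ 35.3 m/s

Take point 1 at the surface (v₁ ≈ 0) and point 2 at the hole (at atmospheric pressure). Bernoulli: P₁ + ρg h = P_atm + ½ρv₂².
With P₁ − P_atm = 325000 Pa, v₂ = √(2gh + 2ΔP/ρ) = √(2·9.8·31.4 + 2·325000/1030) = 35.3 m/s.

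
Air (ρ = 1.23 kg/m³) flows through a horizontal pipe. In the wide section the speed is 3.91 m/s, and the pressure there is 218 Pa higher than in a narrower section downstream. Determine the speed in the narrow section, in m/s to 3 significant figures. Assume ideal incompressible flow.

v₂ ≈ 19.2 m/s

Horizontal Bernoulli: P₁ + ½ρv₁² = P₂ + ½ρv₂², so v₂² = v₁² + 2(P₁ − P₂)/ρ.
v₂ = √(3.91² + 2·218/1.23) = √(15.3 + 354) = 19.2 m/s.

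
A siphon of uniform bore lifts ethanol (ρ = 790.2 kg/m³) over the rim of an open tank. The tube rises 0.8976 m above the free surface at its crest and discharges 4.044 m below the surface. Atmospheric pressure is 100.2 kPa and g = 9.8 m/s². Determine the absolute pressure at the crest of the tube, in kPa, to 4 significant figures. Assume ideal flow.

From the surface to the outlet (both open to atmosphere, surface at rest): v = √(2g·h_out) = √(2·9.8·4.044) = 8.903 m/s.
The bore is uniform, so the speed at the crest is the same v. Bernoulli surface→crest: P_atm = P_top + ½ρv² + ρg·h_top.
P_top = 100200 − ½·790.2·8.903² − 790.2·9.8·0.8976 = 61930 Pa.

P_top ≈ 61.93 kPa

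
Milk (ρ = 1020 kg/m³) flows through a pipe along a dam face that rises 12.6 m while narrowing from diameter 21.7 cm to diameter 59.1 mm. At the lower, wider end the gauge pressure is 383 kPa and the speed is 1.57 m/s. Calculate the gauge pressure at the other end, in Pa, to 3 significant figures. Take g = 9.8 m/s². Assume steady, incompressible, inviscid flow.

Mass conservation (A₁v₁ = A₂v₂) gives v₂ = 1.57 × 370/27.4 = 21.2 m/s.
Bernoulli: P₁ + ½ρv₁² + ρg h₁ = P₂ + ½ρv₂² + ρg h₂, so P₂ = P₁ + ½ρ(v₁² − v₂²) − ρg(h₂ − h₁).
P₂ = 383000 + ½·1020·(1.57² − 21.2²) − 1020·9.8·(+12.6) = 383000 + (-227000) − (126000) = 29800 Pa.

P₂ ≈ 29800 Pa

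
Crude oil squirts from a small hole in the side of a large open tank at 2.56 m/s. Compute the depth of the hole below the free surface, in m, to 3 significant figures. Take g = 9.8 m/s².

h ≈ 0.334 m

Inverting v = √(2gh) gives h = v² / 2g.
h = 2.56²/(2·9.8) = 6.55/19.60 = 0.334 m.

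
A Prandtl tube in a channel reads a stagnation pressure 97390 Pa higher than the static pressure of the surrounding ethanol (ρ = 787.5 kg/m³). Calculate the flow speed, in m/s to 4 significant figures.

v ≈ 15.73 m/s

Bernoulli between the free stream and the stagnation point: ½ρv² = P_stag − P_static.
v = √(2ΔP/ρ) = √(2·97390/787.5) = 15.73 m/s.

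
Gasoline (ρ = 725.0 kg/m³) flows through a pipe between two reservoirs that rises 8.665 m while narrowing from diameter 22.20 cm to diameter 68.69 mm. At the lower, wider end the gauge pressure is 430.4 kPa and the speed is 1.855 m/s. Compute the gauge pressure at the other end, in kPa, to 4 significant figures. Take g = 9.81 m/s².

P₂ ≈ 233.9 kPa

Continuity gives A₁v₁ = A₂v₂, so v₂ = (387.1 cm²)/(37.06 cm²) × 1.855 m/s = 19.38 m/s.
Energy conservation along the streamline gives P₂ = P₁ − ½ρ(v₂² − v₁²) − ρg(h₂ − h₁).
P₂ = 430400 + ½·725.0·(1.855² − 19.38²) − 725.0·9.81·(+8.665) = 430400 + (-134800) − (61630) = 233900 Pa.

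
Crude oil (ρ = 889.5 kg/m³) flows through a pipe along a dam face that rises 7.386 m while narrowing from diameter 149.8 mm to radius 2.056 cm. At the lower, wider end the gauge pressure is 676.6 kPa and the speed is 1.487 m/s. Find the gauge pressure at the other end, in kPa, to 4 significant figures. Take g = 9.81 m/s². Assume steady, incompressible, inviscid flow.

Continuity gives A₁v₁ = A₂v₂, so v₂ = (176.2 cm²)/(13.28 cm²) × 1.487 m/s = 19.73 m/s.
Applying Bernoulli between the two ends and solving for P₂: P₂ = P₁ + ½ρ(v₁² − v₂²) − ρgΔh.
P₂ = 676600 + ½·889.5·(1.487² − 19.73²) − 889.5·9.81·(+7.386) = 676600 + (-172200) − (64450) = 439900 Pa.

P₂ ≈ 439.9 kPa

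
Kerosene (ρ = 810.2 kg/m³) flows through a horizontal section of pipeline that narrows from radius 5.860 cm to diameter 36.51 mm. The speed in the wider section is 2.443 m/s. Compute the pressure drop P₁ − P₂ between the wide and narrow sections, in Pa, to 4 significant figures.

Continuity gives A₁v₁ = A₂v₂, so v₂ = (107.9 cm²)/(10.47 cm²) × 2.443 m/s = 25.17 m/s.
Along the horizontal streamline, P + ½ρv² is constant.
P₁ − P₂ = ½·810.2·(25.17² − 2.443²) = ½·810.2·627.8 = 254300 Pa.

254300 Pa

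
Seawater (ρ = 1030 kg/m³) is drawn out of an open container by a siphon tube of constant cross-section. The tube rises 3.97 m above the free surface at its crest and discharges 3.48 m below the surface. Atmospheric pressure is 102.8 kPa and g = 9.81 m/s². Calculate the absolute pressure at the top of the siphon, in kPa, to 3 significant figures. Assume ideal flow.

Bernoulli surface→outlet gives ½v² = g·h_out, so v = √(2·9.81·3.48) = 8.26 m/s.
The bore is uniform, so the speed at the crest is the same v. Bernoulli surface→crest: P_atm = P_top + ½ρv² + ρg·h_top.
P_top = 102800 − ½·1030·8.26² − 1030·9.81·3.97 = 27500 Pa.

P_top ≈ 27.5 kPa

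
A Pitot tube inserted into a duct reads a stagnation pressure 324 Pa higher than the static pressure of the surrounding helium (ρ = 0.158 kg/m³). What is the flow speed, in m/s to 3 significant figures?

Bernoulli between the free stream and the stagnation point: ½ρv² = P_stag − P_static.
v = √(2ΔP/ρ) = √(2·324/0.158) = 64.0 m/s.

v = 64.0 m/s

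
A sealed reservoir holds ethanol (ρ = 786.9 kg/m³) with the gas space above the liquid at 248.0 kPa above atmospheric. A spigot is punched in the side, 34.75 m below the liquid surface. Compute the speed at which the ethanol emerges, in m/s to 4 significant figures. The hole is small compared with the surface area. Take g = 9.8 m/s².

Take point 1 at the surface (v₁ ≈ 0) and point 2 at the hole (at atmospheric pressure). Bernoulli: P₁ + ρg h = P_atm + ½ρv₂².
With P₁ − P_atm = 248000 Pa, v₂ = √(2gh + 2ΔP/ρ) = √(2·9.8·34.75 + 2·248000/786.9) = 36.21 m/s.

36.21 m/s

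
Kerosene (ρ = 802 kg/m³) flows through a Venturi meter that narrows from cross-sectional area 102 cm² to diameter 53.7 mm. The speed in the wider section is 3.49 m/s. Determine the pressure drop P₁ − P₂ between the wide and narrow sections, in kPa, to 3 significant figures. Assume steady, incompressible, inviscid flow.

ΔP ≈ 94.2 kPa

By continuity, v₂ = v₁·A₁/A₂ = 3.49·(102/22.6) = 15.7 m/s.
Bernoulli (h₁ = h₂): P₁ − P₂ = ½ρ(v₂² − v₁²).
P₁ − P₂ = ½·802·(15.7² − 3.49²) = ½·802·235 = 94200 Pa.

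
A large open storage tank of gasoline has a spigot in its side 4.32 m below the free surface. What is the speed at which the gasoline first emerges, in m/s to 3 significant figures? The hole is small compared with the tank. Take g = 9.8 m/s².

The surface is effectively still and both ends are open, so ½v² = gh and v = √(2·9.8·4.32) = 9.20 m/s.

9.20 m/s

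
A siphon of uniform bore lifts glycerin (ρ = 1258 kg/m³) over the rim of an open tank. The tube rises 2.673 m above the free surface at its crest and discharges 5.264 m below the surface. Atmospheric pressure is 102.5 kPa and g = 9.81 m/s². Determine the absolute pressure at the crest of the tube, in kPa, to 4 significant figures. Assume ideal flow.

P_top = 4.550 kPa

Bernoulli surface→outlet gives ½v² = g·h_out, so v = √(2·9.81·5.264) = 10.16 m/s.
With constant cross-section the crest speed equals v; applying Bernoulli from the surface up to the crest, P_top = P_atm − ½ρv² − ρg·h_top.
P_top = 102500 − ½·1258·10.16² − 1258·9.81·2.673 = 4550 Pa.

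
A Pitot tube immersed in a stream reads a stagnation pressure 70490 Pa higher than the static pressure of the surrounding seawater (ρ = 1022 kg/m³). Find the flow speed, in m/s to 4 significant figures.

11.75 m/s

The dynamic pressure equals the rise in static pressure at the stagnation point: ΔP = ½ρv².
v = √(2ΔP/ρ) = √(2·70490/1022) = 11.75 m/s.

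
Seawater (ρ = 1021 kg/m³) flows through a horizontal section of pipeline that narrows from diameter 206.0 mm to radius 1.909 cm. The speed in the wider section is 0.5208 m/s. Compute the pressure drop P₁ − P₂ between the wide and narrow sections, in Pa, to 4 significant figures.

Continuity gives A₁v₁ = A₂v₂, so v₂ = (333.3 cm²)/(11.45 cm²) × 0.5208 m/s = 15.16 m/s.
Bernoulli (h₁ = h₂): P₁ − P₂ = ½ρ(v₂² − v₁²).
P₁ − P₂ = ½·1021·(15.16² − 0.5208²) = ½·1021·229.6 = 117200 Pa.

ΔP = 117200 Pa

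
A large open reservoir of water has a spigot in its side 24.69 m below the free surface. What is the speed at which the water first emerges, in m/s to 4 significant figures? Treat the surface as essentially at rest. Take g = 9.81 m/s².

Torricelli's result v = √(2gh) gives v = √(2·9.81·24.69) = 22.01 m/s.

v ≈ 22.01 m/s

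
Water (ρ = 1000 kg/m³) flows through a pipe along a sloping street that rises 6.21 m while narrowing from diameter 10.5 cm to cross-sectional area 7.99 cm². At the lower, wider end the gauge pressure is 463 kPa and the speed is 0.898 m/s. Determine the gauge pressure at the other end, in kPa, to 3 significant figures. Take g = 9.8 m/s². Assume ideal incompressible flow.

Continuity gives A₁v₁ = A₂v₂, so v₂ = (86.6 cm²)/(7.99 cm²) × 0.898 m/s = 9.73 m/s.
Applying Bernoulli between the two ends and solving for P₂: P₂ = P₁ + ½ρ(v₁² − v₂²) − ρgΔh.
P₂ = 463000 + ½·1000·(0.898² − 9.73²) − 1000·9.8·(+6.21) = 463000 + (-47000) − (60900) = 355000 Pa.

355 kPa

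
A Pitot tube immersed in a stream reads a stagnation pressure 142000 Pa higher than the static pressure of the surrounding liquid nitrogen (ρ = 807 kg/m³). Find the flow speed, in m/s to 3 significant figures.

v ≈ 18.8 m/s

The dynamic pressure equals the rise in static pressure at the stagnation point: ΔP = ½ρv².
v = √(2ΔP/ρ) = √(2·142000/807) = 18.8 m/s.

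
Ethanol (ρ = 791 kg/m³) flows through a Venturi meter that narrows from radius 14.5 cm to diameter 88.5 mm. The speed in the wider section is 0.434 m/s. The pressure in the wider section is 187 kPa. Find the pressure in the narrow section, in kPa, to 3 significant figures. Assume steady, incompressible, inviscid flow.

P₂ ≈ 178 kPa

Continuity gives A₁v₁ = A₂v₂, so v₂ = (661 cm²)/(61.5 cm²) × 0.434 m/s = 4.66 m/s.
Bernoulli (h₁ = h₂): P₁ − P₂ = ½ρ(v₂² − v₁²).
P₂ = P₁ − ½ρ(v₂² − v₁²) = 187000 − ½·791·(4.66² − 0.434²) = 187000 − 8510 = 178000 Pa.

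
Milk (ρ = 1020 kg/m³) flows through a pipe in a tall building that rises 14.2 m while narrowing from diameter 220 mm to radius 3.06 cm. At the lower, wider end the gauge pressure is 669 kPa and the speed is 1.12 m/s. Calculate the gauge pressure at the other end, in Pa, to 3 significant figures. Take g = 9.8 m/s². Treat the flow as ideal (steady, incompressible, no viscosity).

P₂ ≈ 421000 Pa

By continuity, v₂ = v₁·A₁/A₂ = 1.12·(380/29.4) = 14.5 m/s.
Bernoulli: P₁ + ½ρv₁² + ρg h₁ = P₂ + ½ρv₂² + ρg h₂, so P₂ = P₁ + ½ρ(v₁² − v₂²) − ρg(h₂ − h₁).
P₂ = 669000 + ½·1020·(1.12² − 14.5²) − 1020·9.8·(+14.2) = 669000 + (-106000) − (142000) = 421000 Pa.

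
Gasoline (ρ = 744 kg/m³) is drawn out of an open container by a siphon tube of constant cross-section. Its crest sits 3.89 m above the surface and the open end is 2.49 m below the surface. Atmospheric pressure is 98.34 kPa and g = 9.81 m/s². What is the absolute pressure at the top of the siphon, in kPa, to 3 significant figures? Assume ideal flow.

P_top = 51.8 kPa

The outlet speed comes from Torricelli: v = √(2g·2.49) = 6.99 m/s.
Continuity keeps v the same throughout the tube; from surface to crest, P_atm + 0 = P_top + ½ρv² + ρg·h_top.
P_top = 98340 − ½·744·6.99² − 744·9.81·3.89 = 51800 Pa.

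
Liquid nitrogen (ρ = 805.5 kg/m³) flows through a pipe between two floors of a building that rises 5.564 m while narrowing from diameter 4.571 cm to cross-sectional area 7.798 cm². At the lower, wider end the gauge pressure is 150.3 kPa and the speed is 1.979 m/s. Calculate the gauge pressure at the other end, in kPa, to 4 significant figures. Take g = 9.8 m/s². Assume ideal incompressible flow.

P₂ = 101.0 kPa

Mass conservation (A₁v₁ = A₂v₂) gives v₂ = 1.979 × 16.41/7.798 = 4.165 m/s.
Bernoulli: P₁ + ½ρv₁² + ρg h₁ = P₂ + ½ρv₂² + ρg h₂, so P₂ = P₁ + ½ρ(v₁² − v₂²) − ρg(h₂ − h₁).
P₂ = 150300 + ½·805.5·(1.979² − 4.165²) − 805.5·9.8·(+5.564) = 150300 + (-5408) − (43920) = 101000 Pa.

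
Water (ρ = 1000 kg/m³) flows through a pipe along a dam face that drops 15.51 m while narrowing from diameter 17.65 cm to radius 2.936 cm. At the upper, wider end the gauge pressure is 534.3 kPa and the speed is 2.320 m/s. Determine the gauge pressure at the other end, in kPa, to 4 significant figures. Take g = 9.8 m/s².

The volume flow rate is constant, so v₂ = (A₁/A₂)v₁ = (244.7/27.08)·2.320 = 20.96 m/s.
Applying Bernoulli between the two ends and solving for P₂: P₂ = P₁ + ½ρ(v₁² − v₂²) − ρgΔh.
P₂ = 534300 + ½·1000·(2.320² − 20.96²) − 1000·9.8·(−15.51) = 534300 + (-217000) − (-152000) = 469300 Pa.

469.3 kPa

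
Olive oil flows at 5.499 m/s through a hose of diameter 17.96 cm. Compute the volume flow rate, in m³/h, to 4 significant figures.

Q = A·v = 0.02533 m² × 5.499 m/s = 0.1393 m³/s.
Converting: 0.1393 m³/s × 3600 = 501.5 m³/h.

Q ≈ 501.5 m³/h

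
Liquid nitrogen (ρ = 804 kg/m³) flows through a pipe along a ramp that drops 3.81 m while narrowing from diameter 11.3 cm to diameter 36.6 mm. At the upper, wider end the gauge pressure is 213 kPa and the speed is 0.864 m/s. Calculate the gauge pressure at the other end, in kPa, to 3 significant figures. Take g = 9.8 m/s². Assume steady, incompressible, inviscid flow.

216 kPa

Continuity gives A₁v₁ = A₂v₂, so v₂ = (100 cm²)/(10.5 cm²) × 0.864 m/s = 8.24 m/s.
Energy conservation along the streamline gives P₂ = P₁ − ½ρ(v₂² − v₁²) − ρg(h₂ − h₁).
P₂ = 213000 + ½·804·(0.864² − 8.24²) − 804·9.8·(−3.81) = 213000 + (-27000) − (-30000) = 216000 Pa.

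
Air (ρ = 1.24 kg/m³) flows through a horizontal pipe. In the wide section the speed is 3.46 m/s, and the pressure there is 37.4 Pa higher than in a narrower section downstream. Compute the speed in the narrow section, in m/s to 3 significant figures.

v₂ = 8.50 m/s

Horizontal Bernoulli: P₁ + ½ρv₁² = P₂ + ½ρv₂², so v₂² = v₁² + 2(P₁ − P₂)/ρ.
v₂ = √(3.46² + 2·37.4/1.24) = √(12.0 + 60.3) = 8.50 m/s.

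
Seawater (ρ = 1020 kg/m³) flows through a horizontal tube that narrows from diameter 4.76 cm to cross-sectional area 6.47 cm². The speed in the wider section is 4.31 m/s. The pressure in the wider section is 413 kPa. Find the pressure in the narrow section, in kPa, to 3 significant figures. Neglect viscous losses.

P₂ ≈ 351 kPa

By continuity, v₂ = v₁·A₁/A₂ = 4.31·(17.8/6.47) = 11.9 m/s.
The pipe is horizontal, so Bernoulli reduces to P₁ + ½ρv₁² = P₂ + ½ρv₂².
P₂ = P₁ − ½ρ(v₂² − v₁²) = 413000 − ½·1020·(11.9² − 4.31²) = 413000 − 62200 = 351000 Pa.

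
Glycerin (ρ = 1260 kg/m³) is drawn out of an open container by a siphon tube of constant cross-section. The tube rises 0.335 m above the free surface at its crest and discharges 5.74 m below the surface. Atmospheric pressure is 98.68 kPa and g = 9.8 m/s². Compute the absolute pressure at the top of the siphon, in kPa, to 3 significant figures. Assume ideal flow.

23.7 kPa

The outlet speed comes from Torricelli: v = √(2g·5.74) = 10.6 m/s.
Continuity keeps v the same throughout the tube; from surface to crest, P_atm + 0 = P_top + ½ρv² + ρg·h_top.
P_top = 98680 − ½·1260·10.6² − 1260·9.8·0.335 = 23700 Pa.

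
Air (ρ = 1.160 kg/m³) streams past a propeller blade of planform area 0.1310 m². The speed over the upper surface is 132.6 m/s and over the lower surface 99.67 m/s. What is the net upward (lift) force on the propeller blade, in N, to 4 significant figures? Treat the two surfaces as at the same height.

With equal heights on the two surfaces, Bernoulli gives P_lower − P_upper = ½ρ(v_upper² − v_lower²).
ΔP = ½·1.160·(132.6² − 99.67²) = 4436 Pa.
Lift = ΔP · A = 4436 × 0.1310 = 581.1 N.

F ≈ 581.1 N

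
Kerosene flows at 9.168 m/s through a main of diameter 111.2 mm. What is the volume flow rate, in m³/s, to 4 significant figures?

Q = A·v = 0.009712 m² × 9.168 m/s = 0.08904 m³/s.

0.08904 m³/s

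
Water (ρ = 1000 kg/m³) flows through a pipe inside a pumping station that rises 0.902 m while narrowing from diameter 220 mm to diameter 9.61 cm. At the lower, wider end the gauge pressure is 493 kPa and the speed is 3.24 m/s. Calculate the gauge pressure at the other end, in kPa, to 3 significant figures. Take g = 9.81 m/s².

By continuity, v₂ = v₁·A₁/A₂ = 3.24·(380/72.5) = 17.0 m/s.
Applying Bernoulli between the two ends and solving for P₂: P₂ = P₁ + ½ρ(v₁² − v₂²) − ρgΔh.
P₂ = 493000 + ½·1000·(3.24² − 17.0²) − 1000·9.81·(+0.902) = 493000 + (-139000) − (8850) = 345000 Pa.

P₂ ≈ 345 kPa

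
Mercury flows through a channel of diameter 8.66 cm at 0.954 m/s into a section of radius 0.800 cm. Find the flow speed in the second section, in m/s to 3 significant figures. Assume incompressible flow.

By continuity, v₂ = v₁·A₁/A₂ = 0.954·(58.9/2.01) = 27.9 m/s.

v₂ = 27.9 m/s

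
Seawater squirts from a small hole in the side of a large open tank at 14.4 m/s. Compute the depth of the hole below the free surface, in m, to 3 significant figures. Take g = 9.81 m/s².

h = 10.6 m

Torricelli: v = √(2gh), so h = v²/(2g).
h = 14.4²/(2·9.81) = 207/19.62 = 10.6 m.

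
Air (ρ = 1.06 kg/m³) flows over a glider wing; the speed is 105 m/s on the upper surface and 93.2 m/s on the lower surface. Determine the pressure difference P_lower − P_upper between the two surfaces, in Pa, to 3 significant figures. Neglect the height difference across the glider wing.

With negligible Δh, P + ½ρv² is constant, so P_low − P_up = ½ρ(v_up² − v_low²).
ΔP = ½·1.06·(105² − 93.2²) = 1240 Pa.

ΔP = 1240 Pa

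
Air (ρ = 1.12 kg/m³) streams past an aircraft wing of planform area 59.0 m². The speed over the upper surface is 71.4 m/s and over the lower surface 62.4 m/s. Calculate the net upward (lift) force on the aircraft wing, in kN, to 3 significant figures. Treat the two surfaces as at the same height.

From P + ½ρv² = const at equal height, P_low − P_up = ½ρ(v_up² − v_low²).
ΔP = ½·1.12·(71.4² − 62.4²) = 674 Pa.
Lift = ΔP · A = 674 × 59.0 = 39800 N.

F ≈ 39.8 kN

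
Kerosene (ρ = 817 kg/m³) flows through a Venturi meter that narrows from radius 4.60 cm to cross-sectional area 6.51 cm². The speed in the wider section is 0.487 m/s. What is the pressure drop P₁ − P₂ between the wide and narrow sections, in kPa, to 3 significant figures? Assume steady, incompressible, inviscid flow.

10.0 kPa

Mass conservation (A₁v₁ = A₂v₂) gives v₂ = 0.487 × 66.5/6.51 = 4.97 m/s.
Bernoulli (h₁ = h₂): P₁ − P₂ = ½ρ(v₂² − v₁²).
P₁ − P₂ = ½·817·(4.97² − 0.487²) = ½·817·24.5 = 10000 Pa.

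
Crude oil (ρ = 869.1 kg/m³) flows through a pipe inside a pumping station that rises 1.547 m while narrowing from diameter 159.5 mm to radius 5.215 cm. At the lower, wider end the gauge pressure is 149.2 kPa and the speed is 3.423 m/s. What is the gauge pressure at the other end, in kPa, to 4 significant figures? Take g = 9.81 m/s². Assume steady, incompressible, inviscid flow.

Continuity gives A₁v₁ = A₂v₂, so v₂ = (199.8 cm²)/(85.44 cm²) × 3.423 m/s = 8.005 m/s.
Bernoulli: P₁ + ½ρv₁² + ρg h₁ = P₂ + ½ρv₂² + ρg h₂, so P₂ = P₁ + ½ρ(v₁² − v₂²) − ρg(h₂ − h₁).
P₂ = 149200 + ½·869.1·(3.423² − 8.005²) − 869.1·9.81·(+1.547) = 149200 + (-22750) − (13190) = 113300 Pa.

P₂ ≈ 113.3 kPa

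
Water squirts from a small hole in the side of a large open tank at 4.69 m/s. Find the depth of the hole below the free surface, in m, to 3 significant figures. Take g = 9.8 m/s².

h ≈ 1.12 m

Torricelli: v = √(2gh), so h = v²/(2g).
h = 4.69²/(2·9.8) = 22.0/19.60 = 1.12 m.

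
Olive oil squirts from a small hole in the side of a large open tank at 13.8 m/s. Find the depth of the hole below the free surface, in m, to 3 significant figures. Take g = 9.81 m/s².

h ≈ 9.71 m

For a small hole in a large open tank, ½v² = gh, giving h = v²/(2g).
h = 13.8²/(2·9.81) = 190/19.62 = 9.71 m.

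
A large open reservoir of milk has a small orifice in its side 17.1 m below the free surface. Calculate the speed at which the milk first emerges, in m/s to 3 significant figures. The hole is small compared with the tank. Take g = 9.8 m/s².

v = 18.3 m/s

The surface is effectively still and both ends are open, so ½v² = gh and v = √(2·9.8·17.1) = 18.3 m/s.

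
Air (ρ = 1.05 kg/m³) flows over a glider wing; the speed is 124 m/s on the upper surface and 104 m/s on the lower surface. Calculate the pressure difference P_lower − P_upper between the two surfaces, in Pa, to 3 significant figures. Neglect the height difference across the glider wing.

The pressure is lower where the speed is higher: ΔP = ½ρ(v_up² − v_low²).
ΔP = ½·1.05·(124² − 104²) = 2390 Pa.

ΔP ≈ 2390 Pa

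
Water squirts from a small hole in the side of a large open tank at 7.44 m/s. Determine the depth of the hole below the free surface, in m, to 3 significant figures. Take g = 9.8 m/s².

Inverting v = √(2gh) gives h = v² / 2g.
h = 7.44²/(2·9.8) = 55.4/19.60 = 2.82 m.

h = 2.82 m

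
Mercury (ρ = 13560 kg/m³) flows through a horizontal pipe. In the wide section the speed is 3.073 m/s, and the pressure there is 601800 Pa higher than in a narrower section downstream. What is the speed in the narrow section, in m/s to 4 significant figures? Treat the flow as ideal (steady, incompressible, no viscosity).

v₂ ≈ 9.910 m/s

With h₁ = h₂, rearranging Bernoulli gives v₂ = √(v₁² + 2ΔP/ρ).
v₂ = √(3.073² + 2·601800/13560) = √(9.443 + 88.76) = 9.910 m/s.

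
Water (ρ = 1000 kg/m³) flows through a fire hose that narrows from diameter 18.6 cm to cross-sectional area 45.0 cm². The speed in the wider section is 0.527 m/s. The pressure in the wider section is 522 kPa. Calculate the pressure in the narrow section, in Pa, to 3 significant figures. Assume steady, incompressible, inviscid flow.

By continuity, v₂ = v₁·A₁/A₂ = 0.527·(272/45.0) = 3.18 m/s.
Bernoulli (h₁ = h₂): P₁ − P₂ = ½ρ(v₂² − v₁²).
P₂ = P₁ − ½ρ(v₂² − v₁²) = 522000 − ½·1000·(3.18² − 0.527²) = 522000 − 4920 = 517000 Pa.

517000 Pa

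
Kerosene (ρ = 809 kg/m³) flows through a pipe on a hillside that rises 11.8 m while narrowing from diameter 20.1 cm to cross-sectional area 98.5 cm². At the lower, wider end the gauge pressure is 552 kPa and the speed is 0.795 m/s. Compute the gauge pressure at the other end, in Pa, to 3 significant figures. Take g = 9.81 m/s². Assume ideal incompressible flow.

P₂ ≈ 456000 Pa

The volume flow rate is constant, so v₂ = (A₁/A₂)v₁ = (317/98.5)·0.795 = 2.56 m/s.
Energy conservation along the streamline gives P₂ = P₁ − ½ρ(v₂² − v₁²) − ρg(h₂ − h₁).
P₂ = 552000 + ½·809·(0.795² − 2.56²) − 809·9.81·(+11.8) = 552000 + (-2400) − (93600) = 456000 Pa.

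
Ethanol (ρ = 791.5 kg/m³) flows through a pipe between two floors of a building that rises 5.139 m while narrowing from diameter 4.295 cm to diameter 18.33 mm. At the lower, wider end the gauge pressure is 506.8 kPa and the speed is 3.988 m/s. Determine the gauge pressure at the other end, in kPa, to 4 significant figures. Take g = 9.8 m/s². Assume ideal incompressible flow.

P₂ ≈ 283.5 kPa

By continuity, v₂ = v₁·A₁/A₂ = 3.988·(14.49/2.639) = 21.90 m/s.
Applying Bernoulli between the two ends and solving for P₂: P₂ = P₁ + ½ρ(v₁² − v₂²) − ρgΔh.
P₂ = 506800 + ½·791.5·(3.988² − 21.90²) − 791.5·9.8·(+5.139) = 506800 + (-183400) − (39860) = 283500 Pa.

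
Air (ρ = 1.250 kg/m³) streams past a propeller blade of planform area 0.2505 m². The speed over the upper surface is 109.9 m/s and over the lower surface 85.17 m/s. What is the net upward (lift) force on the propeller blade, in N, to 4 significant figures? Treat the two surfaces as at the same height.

With equal heights on the two surfaces, Bernoulli gives P_lower − P_upper = ½ρ(v_upper² − v_lower²).
ΔP = ½·1.250·(109.9² − 85.17²) = 3015 Pa.
Lift = ΔP · A = 3015 × 0.2505 = 755.3 N.

F ≈ 755.3 N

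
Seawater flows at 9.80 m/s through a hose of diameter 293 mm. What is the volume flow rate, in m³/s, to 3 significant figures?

Q ≈ 0.661 m³/s

Q = A·v = 0.0674 m² × 9.80 m/s = 0.661 m³/s.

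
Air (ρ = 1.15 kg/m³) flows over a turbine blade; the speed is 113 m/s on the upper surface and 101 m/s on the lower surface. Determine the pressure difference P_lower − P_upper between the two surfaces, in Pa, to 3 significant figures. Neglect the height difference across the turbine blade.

With negligible Δh, P + ½ρv² is constant, so P_low − P_up = ½ρ(v_up² − v_low²).
ΔP = ½·1.15·(113² − 101²) = 1480 Pa.

ΔP = 1480 Pa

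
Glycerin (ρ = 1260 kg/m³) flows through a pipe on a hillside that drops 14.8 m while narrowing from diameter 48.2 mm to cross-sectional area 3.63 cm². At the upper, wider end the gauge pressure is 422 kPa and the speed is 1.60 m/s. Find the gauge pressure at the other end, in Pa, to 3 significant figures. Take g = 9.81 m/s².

The volume flow rate is constant, so v₂ = (A₁/A₂)v₁ = (18.2/3.63)·1.60 = 8.04 m/s.
Bernoulli: P₁ + ½ρv₁² + ρg h₁ = P₂ + ½ρv₂² + ρg h₂, so P₂ = P₁ + ½ρ(v₁² − v₂²) − ρg(h₂ − h₁).
P₂ = 422000 + ½·1260·(1.60² − 8.04²) − 1260·9.81·(−14.8) = 422000 + (-39100) − (-183000) = 566000 Pa.

P₂ = 566000 Pa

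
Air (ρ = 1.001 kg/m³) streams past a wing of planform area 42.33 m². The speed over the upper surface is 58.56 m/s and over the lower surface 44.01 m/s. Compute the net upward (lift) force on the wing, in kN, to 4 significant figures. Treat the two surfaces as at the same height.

From P + ½ρv² = const at equal height, P_low − P_up = ½ρ(v_up² − v_low²).
ΔP = ½·1.001·(58.56² − 44.01²) = 746.9 Pa.
Lift = ΔP · A = 746.9 × 42.33 = 31620 N.

31.62 kN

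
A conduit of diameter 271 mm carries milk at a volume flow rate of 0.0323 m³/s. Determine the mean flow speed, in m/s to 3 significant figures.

v = 0.560 m/s

Q = 0.0323 m³/s = 0.0323 m³/s.
v = Q/A = 0.0323 / 0.0577 = 0.560 m/s.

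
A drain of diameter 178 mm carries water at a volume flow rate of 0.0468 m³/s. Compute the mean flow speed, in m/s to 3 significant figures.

Q = 0.0468 m³/s = 0.0468 m³/s.
v = Q/A = 0.0468 / 0.0249 = 1.88 m/s.

v ≈ 1.88 m/s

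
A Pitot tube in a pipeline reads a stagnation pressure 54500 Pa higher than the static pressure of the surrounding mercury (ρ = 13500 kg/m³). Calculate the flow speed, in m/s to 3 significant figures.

2.84 m/s

At the stagnation point the flow is brought to rest, so Bernoulli gives P_stag − P_static = ½ρv².
v = √(2ΔP/ρ) = √(2·54500/13500) = 2.84 m/s.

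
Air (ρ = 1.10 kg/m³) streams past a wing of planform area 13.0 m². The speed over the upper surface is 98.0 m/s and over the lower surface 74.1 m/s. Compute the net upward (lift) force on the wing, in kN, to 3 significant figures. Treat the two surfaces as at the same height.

With equal heights on the two surfaces, Bernoulli gives P_lower − P_upper = ½ρ(v_upper² − v_lower²).
ΔP = ½·1.10·(98.0² − 74.1²) = 2260 Pa.
Lift = ΔP · A = 2260 × 13.0 = 29400 N.

F = 29.4 kN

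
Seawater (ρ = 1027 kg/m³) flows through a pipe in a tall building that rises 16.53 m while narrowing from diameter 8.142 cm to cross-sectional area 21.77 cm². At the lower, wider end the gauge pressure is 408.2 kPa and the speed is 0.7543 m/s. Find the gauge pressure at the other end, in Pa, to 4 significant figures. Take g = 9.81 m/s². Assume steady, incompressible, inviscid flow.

The volume flow rate is constant, so v₂ = (A₁/A₂)v₁ = (52.07/21.77)·0.7543 = 1.804 m/s.
Energy conservation along the streamline gives P₂ = P₁ − ½ρ(v₂² − v₁²) − ρg(h₂ − h₁).
P₂ = 408200 + ½·1027·(0.7543² − 1.804²) − 1027·9.81·(+16.53) = 408200 + (-1379) − (166500) = 240300 Pa.

P₂ ≈ 240300 Pa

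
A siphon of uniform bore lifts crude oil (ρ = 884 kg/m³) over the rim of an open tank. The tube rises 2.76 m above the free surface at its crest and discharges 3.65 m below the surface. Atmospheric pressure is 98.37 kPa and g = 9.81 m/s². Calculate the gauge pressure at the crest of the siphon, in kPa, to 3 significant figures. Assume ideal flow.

-55.6 kPa

The outlet speed comes from Torricelli: v = √(2g·3.65) = 8.46 m/s.
The bore is uniform, so the speed at the crest is the same v. Bernoulli surface→crest: P_atm = P_top + ½ρv² + ρg·h_top.
P_top = 98370 − ½·884·8.46² − 884·9.81·2.76 = 42800 Pa. So P_gauge = P_top − P_atm = -55600 Pa.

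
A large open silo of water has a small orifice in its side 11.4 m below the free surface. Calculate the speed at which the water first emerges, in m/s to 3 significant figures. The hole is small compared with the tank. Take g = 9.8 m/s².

Torricelli's result v = √(2gh) gives v = √(2·9.8·11.4) = 14.9 m/s.

v ≈ 14.9 m/s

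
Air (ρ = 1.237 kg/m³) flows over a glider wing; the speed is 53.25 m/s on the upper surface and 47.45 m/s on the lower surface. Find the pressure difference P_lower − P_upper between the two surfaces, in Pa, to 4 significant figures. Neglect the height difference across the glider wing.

ΔP = 361.2 Pa

With negligible Δh, P + ½ρv² is constant, so P_low − P_up = ½ρ(v_up² − v_low²).
ΔP = ½·1.237·(53.25² − 47.45²) = 361.2 Pa.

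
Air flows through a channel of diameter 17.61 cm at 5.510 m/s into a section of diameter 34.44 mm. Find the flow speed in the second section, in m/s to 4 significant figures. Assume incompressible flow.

v₂ ≈ 144.1 m/s

By continuity, v₂ = v₁·A₁/A₂ = 5.510·(243.6/9.316) = 144.1 m/s.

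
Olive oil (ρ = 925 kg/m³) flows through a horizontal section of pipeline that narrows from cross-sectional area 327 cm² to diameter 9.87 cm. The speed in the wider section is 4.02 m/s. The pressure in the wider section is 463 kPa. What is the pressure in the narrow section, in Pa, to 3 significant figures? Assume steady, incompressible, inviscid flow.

334000 Pa

Continuity gives A₁v₁ = A₂v₂, so v₂ = (327 cm²)/(76.5 cm²) × 4.02 m/s = 17.2 m/s.
Along the horizontal streamline, P + ½ρv² is constant.
P₂ = P₁ − ½ρ(v₂² − v₁²) = 463000 − ½·925·(17.2² − 4.02²) = 463000 − 129000 = 334000 Pa.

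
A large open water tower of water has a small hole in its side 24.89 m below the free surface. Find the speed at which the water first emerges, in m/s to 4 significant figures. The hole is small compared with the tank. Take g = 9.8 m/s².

v = 22.09 m/s

The surface is effectively still and both ends are open, so ½v² = gh and v = √(2·9.8·24.89) = 22.09 m/s.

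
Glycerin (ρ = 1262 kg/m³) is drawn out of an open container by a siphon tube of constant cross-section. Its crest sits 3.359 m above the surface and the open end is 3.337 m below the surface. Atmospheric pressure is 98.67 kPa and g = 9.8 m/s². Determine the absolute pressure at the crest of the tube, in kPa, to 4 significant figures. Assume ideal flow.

The outlet speed comes from Torricelli: v = √(2g·3.337) = 8.087 m/s.
With constant cross-section the crest speed equals v; applying Bernoulli from the surface up to the crest, P_top = P_atm − ½ρv² − ρg·h_top.
P_top = 98670 − ½·1262·8.087² − 1262·9.8·3.359 = 15860 Pa.

15.86 kPa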